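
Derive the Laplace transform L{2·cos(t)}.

L{cos(ωt)} = s/(s² + ω²), so L{cos(t)} = s/(s² + 1). Then L{2·cos(t)} = 2·s/(s² + 1) = 2s/(s² + 1)

Final answer: 2s/(s² + 1)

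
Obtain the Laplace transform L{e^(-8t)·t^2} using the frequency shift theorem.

L{e^(at)·t^n} = n!/(s-a)^(n+1), so L{e^(-8t)·t^2} = 2/(s+8)^3

Final answer: 2/(s+8)^3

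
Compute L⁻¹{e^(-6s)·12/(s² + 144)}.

L⁻¹{12/(s² + 144)} = sin(12t). By the time shift theorem, L⁻¹{e^(-as)F(s)} = u(t-a)f(t-a) with a=6, so L⁻¹{e^(-6s)·12/(s² + 144)} = u(t-6)·sin(12(t-6))

Final answer: u(t-6)·sin(12(t-6))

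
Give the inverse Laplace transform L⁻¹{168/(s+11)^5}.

L⁻¹{n!/(s-a)^(n+1)} = t^n·e^(at) with n=4, a=-11. So L⁻¹{24/(s+11)^5} = t^4·e^(-11t), and L⁻¹{168/(s+11)^5} = (168/24)·t^4·e^(-11t) = 7·t^4·e^(-11t)

Final answer: 7·t^4·e^(-11t)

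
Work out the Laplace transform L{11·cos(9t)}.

L{cos(ωt)} = s/(s² + ω²), so L{cos(9t)} = s/(s² + 81). Then L{11·cos(9t)} = 11·s/(s² + 81) = 11s/(s² + 81)

Final answer: 11s/(s² + 81)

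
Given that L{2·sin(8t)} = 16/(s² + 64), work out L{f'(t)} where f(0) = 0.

L{f'(t)} = s·F(s) - f(0) = s·16/(s² + 64) - 0 = 16s/(s² + 64)

Final answer: 16s/(s² + 64)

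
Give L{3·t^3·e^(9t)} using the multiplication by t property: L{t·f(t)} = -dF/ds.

Using L{t^n·e^(at)} = n!/(s-a)^(n+1), L{t^3·e^(9t)} = 6/(s-9)^4, so L{3·t^3·e^(9t)} = 3·6/(s-9)^4 = 18/(s-9)^4

Final answer: 18/(s-9)^4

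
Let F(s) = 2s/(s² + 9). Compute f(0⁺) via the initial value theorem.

f(0⁺) = lim_{s→∞} s·2s/(s² + 9) = lim_{s→∞} 2s²/(s² + 9) = 2

Final answer: 2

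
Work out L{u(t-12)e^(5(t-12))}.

u(t-a)f(t-a) with f(t)=e^(5t). L{e^(5t)} = 1/(s-5). By time shift: e^(-12s)/(s-5)

Final answer: e^(-12s)/(s-5)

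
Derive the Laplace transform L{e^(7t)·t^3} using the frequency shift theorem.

L{e^(at)·t^n} = n!/(s-a)^(n+1), so L{e^(7t)·t^3} = 6/(s-7)^4

Final answer: 6/(s-7)^4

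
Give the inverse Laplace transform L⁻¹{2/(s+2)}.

L⁻¹{1/(s-a)} = e^(at), so L⁻¹{1/(s+2)} = e^(-2t), and L⁻¹{2/(s+2)} = 2·e^(-2t)

Final answer: 2·e^(-2t)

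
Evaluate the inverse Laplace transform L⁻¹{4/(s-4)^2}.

L⁻¹{n!/(s-a)^(n+1)} = t^n·e^(at) with n=1, a=4. So L⁻¹{1/(s-4)^2} = t·e^(4t), and L⁻¹{4/(s-4)^2} = (4/1)·t·e^(4t) = 4·t·e^(4t)

Final answer: 4·t·e^(4t)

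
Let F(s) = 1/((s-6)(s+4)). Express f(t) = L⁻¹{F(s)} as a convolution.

1/((s-6)(s+4)) = (1/(s-6))·(1/(s+4)) = L{e^(6t)}·L{e^(-4t)}. So f(t) = e^(6t)*e^(-4t) = ∫₀ᵗ e^(6τ)·e^(-4(t-τ)) dτ

Final answer: ∫₀ᵗ e^(6τ)·e^(-4(t-τ)) dτ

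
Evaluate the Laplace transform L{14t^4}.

L{14t^4} = 14 · L{t^4} = 14 · 24/s^5 = 336/s^5

Final answer: 336/s^5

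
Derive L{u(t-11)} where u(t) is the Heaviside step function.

L{u(t-a)} = e^(-as)/s. Here a=11, so L{u(t-11)} = e^(-11s)/s

Final answer: e^(-11s)/s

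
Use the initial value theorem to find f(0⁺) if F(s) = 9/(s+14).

f(0⁺) = lim_{s→∞} s·9/(s+14) = lim_{s→∞} 9s/(s+14) = 9

Final answer: 9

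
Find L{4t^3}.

L{t^n} = n!/s^(n+1). So L{4t^3} = 4·3!/s^4 = 24/s^4

Final answer: 24/s^4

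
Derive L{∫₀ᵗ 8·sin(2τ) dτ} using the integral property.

L{∫₀ᵗ f(τ)dτ} = F(s)/s with F(s) = 16/(s² + 4), so the result is (16/(s² + 4))/s = 16/(s(s² + 4))

Final answer: 16/(s(s² + 4))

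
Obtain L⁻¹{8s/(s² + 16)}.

This is the form c·s/(s² + a²) with a = 4, c = 8. L⁻¹ = 8·cos(4t)

Final answer: 8·cos(4t)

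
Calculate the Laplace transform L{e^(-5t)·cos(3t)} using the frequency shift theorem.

Frequency shift: L{e^(at)f(t)} = F(s-a). L{e^(-5t)·cos(3t)} = (s+5)/((s+5)² + 9)

Final answer: (s+5)/((s+5)² + 9)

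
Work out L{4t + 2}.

L{4t + 2} = 4·L{t} + 2·L{1} = 4/s² + 2/s

Final answer: 4/s² + 2/s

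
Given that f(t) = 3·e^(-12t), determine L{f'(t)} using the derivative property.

f(0) = 3, F(s) = 3/(s+12). L{f'(t)} = s·F(s) - f(0) = 3s/(s+12) - 3 = (3s - 3(s+12))/(s+12) = -36/(s+12)

Final answer: -36/(s+12)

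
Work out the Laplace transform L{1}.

L{1} = 1 · L{1} = 1/s

Final answer: 1/s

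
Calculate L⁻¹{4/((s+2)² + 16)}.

Form: b/((s-a)² + b²) → e^(at)sin(bt). With a=-2, b=4

Final answer: e^(-2t)·sin(4t)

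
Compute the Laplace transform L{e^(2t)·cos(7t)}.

L{e^(at)·cos(ωt)} = (s-a)/((s-a)² + ω²), so L{e^(2t)·cos(7t)} = (s-2)/((s-2)² + 49)

Final answer: (s-2)/((s-2)² + 49)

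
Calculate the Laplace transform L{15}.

L{15} = 15 · L{1} = 15/s

Final answer: 15/s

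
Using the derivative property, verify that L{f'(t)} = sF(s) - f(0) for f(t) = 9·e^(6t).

f'(t) = 54e^(6t). Direct: L{f'(t)} = 54/(s-6). Property: s·9/(s-6) - 9 = (9s - 9(s-6))/(s-6) = 54/(s-6). ✓

Final answer: 54/(s-6)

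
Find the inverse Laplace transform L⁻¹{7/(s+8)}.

L⁻¹{1/(s-a)} = e^(at), so L⁻¹{1/(s+8)} = e^(-8t), and L⁻¹{7/(s+8)} = 7·e^(-8t)

Final answer: 7·e^(-8t)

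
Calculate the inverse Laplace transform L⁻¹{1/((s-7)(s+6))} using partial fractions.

Decompose: A/(s-7) + B/(s+6). A = 1/13, B = -1/13. f(t) = (e^(7t) - e^(-6t))/13

Final answer: (e^(7t) - e^(-6t))/13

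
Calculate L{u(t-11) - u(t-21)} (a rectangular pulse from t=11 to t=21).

L{u(t-a)} = e^(-as)/s. L{u(t-11) - u(t-21)} = (e^(-11s) - e^(-21s))/s

Final answer: (e^(-11s) - e^(-21s))/s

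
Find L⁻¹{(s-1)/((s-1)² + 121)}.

Using frequency shift: L⁻¹{(s-a)/((s-a)² + b²)} = e^(at)cos(bt). Here a=1, b=11

Final answer: e^t·cos(11t)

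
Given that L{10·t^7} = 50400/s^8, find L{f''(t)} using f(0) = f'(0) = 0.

L{f''(t)} = s²F(s) - sf(0) - f'(0) = s²·50400/s^8 - 0 - 0 = 50400/s^6

Final answer: 50400/s^6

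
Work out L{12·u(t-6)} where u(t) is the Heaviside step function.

L{u(t-a)} = e^(-as)/s. Here a=6, so L{u(t-6)} = e^(-6s)/s, and L{12·u(t-6)} = 12·e^(-6s)/s

Final answer: 12·e^(-6s)/s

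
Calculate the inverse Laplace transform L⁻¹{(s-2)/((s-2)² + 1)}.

Using frequency shift, L⁻¹{(s-2)/((s-2)² + 1)} = e^(2t)·cos(t)

Final answer: e^(2t)·cos(t)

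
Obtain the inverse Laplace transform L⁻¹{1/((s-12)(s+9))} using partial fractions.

Decompose: A/(s-12) + B/(s+9). A = 1/21, B = -1/21. f(t) = (e^(12t) - e^(-9t))/21

Final answer: (e^(12t) - e^(-9t))/21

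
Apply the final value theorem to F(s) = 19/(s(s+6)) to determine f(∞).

f(∞) = lim_{s→0} s·19/(s(s+6)) = lim_{s→0} 19/(s+6) = 19/6 = 19/6

Final answer: 19/6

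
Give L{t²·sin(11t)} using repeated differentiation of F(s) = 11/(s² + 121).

F(s) = 11/(s² + 121). F'(s) = -22s/(s² + 121)². F''(s) = -22(121 - 3s²)/(s² + 121)³ = (66s² - 2662)/(s² + 121)³. So L{t²·sin(11t)} = (-1)² F''(s) = (66s² - 2662)/(s² + 121)³

Final answer: (66s² - 2662)/(s² + 121)³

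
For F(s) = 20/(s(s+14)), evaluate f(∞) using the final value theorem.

f(∞) = lim_{s→0} s·20/(s(s+14)) = lim_{s→0} 20/(s+14) = 20/14 = 10/7

Final answer: 10/7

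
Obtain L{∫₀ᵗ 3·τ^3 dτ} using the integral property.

L{∫₀ᵗ f(τ)dτ} = F(s)/s with f(t) = 3t^3. F(s) = 18/s^4, so L{∫₀ᵗ 3·τ^3 dτ} = (18/s^4)/s = 18/s^5. (Check: ∫₀ᵗ 3·τ^3 dτ = 3t^4/4.)

Final answer: 18/s^5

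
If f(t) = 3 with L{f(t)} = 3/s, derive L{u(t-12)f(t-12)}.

Time shift theorem: L{u(t-a)f(t-a)} = e^(-as)F(s). Here a=12, F(s) = 3/s, so L{u(t-12)f(t-12)} = e^(-12s)·3/s

Final answer: e^(-12s)·3/s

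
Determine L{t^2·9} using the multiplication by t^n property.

L{9} = 9/s. d^1/ds^1[1/s] = -1/s². d^2/ds^2[1/s] = 2/s^3. So L{t^2} = (-1)^{2}·2/s^3 = 2/s^3. Then L{t^2·9} = 9·2/s^3 = 18/s^3

Final answer: 18/s^3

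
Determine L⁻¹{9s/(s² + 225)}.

This is the form c·s/(s² + a²) with a = 15, c = 9. L⁻¹ = 9·cos(15t)

Final answer: 9·cos(15t)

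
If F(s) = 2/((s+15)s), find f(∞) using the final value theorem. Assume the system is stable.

f(∞) = lim_{s→0} sF(s) = lim_{s→0} 2/(s+15) = 2/15

Final answer: 2/15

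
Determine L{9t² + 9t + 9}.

L{9t² + 9t + 9} = 9·2/s³ + 9/s² + 9/s = 18/s³ + 9/s² + 9/s

Final answer: 18/s³ + 9/s² + 9/s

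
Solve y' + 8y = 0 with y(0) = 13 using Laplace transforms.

L{y'} + 8L{y} = 0. sY - 13 + 8Y = 0. Y(s+8) = 13. Y = 13/(s+8)

Final answer: y(t) = 13e^(-8t)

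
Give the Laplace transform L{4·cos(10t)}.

L{cos(ωt)} = s/(s² + ω²), so L{cos(10t)} = s/(s² + 100). Then L{4·cos(10t)} = 4·s/(s² + 100) = 4s/(s² + 100)

Final answer: 4s/(s² + 100)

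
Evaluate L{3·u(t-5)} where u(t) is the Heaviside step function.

L{u(t-a)} = e^(-as)/s. Here a=5, so L{u(t-5)} = e^(-5s)/s, and L{3·u(t-5)} = 3·e^(-5s)/s

Final answer: 3·e^(-5s)/s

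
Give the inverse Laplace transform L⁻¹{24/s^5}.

L⁻¹{n!/s^(n+1)} = t^n with n=4. So L⁻¹{24/s^5} = t^4

Final answer: t^4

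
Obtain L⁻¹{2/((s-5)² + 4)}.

Form: b/((s-a)² + b²) → e^(at)sin(bt). With a=5, b=2

Final answer: e^(5t)·sin(2t)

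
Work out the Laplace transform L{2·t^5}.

L{t^n} = n!/s^(n+1), so L{t^5} = 120/s^6. Then L{2·t^5} = 2·120/s^6 = 240/s^6

Final answer: 240/s^6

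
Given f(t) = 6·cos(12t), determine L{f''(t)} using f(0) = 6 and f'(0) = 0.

F(s) = 6s/(s² + 144). L{f''(t)} = s²F(s) - sf(0) - f'(0) = 6s³/(s² + 144) - 6s = (6s³ - 6s(s² + 144))/(s² + 144) = -864s/(s² + 144)

Final answer: -864s/(s² + 144)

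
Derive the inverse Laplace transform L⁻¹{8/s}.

L⁻¹{c/s} = c, so L⁻¹{8/s} = 8

Final answer: 8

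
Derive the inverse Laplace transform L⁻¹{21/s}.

L⁻¹{c/s} = c, so L⁻¹{21/s} = 21

Final answer: 21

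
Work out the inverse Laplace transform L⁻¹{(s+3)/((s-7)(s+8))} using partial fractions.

Using partial fractions, f(t) = (10e^(7t) + 5e^(-8t))/15

Final answer: (10e^(7t) + 5e^(-8t))/15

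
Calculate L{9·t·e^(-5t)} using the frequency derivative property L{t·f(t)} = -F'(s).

L{e^(-5t)} = 1/(s+5). By frequency derivative: L{t·e^(-5t)} = -d/ds[1/(s+5)] = -(-1)/(s+5)² = 1/(s+5)². Then L{9·t·e^(-5t)} = 9·1/(s+5)² = 9/(s+5)²

Final answer: 9/(s+5)²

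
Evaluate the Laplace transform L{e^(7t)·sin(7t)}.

L{e^(at)·sin(ωt)} = ω/((s-a)² + ω²), so L{e^(7t)·sin(7t)} = 7/((s-7)² + 49)

Final answer: 7/((s-7)² + 49)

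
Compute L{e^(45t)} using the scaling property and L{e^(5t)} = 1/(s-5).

Using L{f(at)} = (1/a)F(s/a) with a=9 and f(t) = e^(5t): L{e^(45t)} = (1/9) · 1/((s/9)-5) = (1/9) · 9/(s-45) = 1/(s-45)

Final answer: 1/(s-45)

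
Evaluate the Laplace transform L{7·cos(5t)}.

L{cos(ωt)} = s/(s² + ω²), so L{cos(5t)} = s/(s² + 25). Then L{7·cos(5t)} = 7·s/(s² + 25) = 7s/(s² + 25)

Final answer: 7s/(s² + 25)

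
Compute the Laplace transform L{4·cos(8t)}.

L{cos(ωt)} = s/(s² + ω²), so L{cos(8t)} = s/(s² + 64). Then L{4·cos(8t)} = 4·s/(s² + 64) = 4s/(s² + 64)

Final answer: 4s/(s² + 64)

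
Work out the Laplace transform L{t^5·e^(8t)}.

L{t^n·e^(at)} = n!/(s-a)^(n+1), so L{t^5·e^(8t)} = 120/(s-8)^6

Final answer: 120/(s-8)^6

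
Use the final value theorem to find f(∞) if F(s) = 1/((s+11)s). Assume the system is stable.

f(∞) = lim_{s→0} sF(s) = lim_{s→0} 1/(s+11) = 1/11

Final answer: 1/11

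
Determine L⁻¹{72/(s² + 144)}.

This is the form c·a/(s² + a²) with a = 12, c = 6. L⁻¹ = 6·sin(12t)

Final answer: 6·sin(12t)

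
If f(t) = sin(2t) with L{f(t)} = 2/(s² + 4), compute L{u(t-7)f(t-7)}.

Time shift theorem: L{u(t-a)f(t-a)} = e^(-as)F(s). Here a=7, F(s) = 2/(s² + 4), so L{u(t-7)f(t-7)} = e^(-7s)·2/(s² + 4)

Final answer: e^(-7s)·2/(s² + 4)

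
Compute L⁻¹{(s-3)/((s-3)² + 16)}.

Using frequency shift: L⁻¹{(s-a)/((s-a)² + b²)} = e^(at)cos(bt). Here a=3, b=4

Final answer: e^(3t)·cos(4t)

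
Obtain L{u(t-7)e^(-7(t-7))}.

u(t-a)f(t-a) with f(t)=e^(-7t). L{e^(-7t)} = 1/(s+7). By time shift: e^(-7s)/(s+7)

Final answer: e^(-7s)/(s+7)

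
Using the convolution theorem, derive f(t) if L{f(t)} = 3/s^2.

3/s^2 = (3/s)·(1/s) = L{3}·L{1}. By convolution, f(t) = 3*1 = ∫₀ᵗ 3·1 dτ = 3·t

Final answer: 3·t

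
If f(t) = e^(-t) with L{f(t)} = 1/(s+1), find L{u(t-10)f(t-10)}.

Time shift theorem: L{u(t-a)f(t-a)} = e^(-as)F(s). Here a=10, F(s) = 1/(s+1), so L{u(t-10)f(t-10)} = e^(-10s)·1/(s+1)

Final answer: e^(-10s)·1/(s+1)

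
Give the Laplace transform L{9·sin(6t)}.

L{sin(ωt)} = ω/(s² + ω²), so L{sin(6t)} = 6/(s² + 36). Then L{9·sin(6t)} = 9·6/(s² + 36) = 54/(s² + 36)

Final answer: 54/(s² + 36)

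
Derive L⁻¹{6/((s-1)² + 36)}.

Form: b/((s-a)² + b²) → e^(at)sin(bt). With a=1, b=6

Final answer: e^t·sin(6t)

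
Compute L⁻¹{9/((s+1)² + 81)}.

Form: b/((s-a)² + b²) → e^(at)sin(bt). With a=-1, b=9

Final answer: e^(-t)·sin(9t)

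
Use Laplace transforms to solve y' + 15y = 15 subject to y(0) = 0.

sY + 15Y = 15/s. Y = 15/(s(s+15)). Partial fractions: Y = 1/s - 1/(s+15)

Final answer: y(t) = (1 - e^(-15t))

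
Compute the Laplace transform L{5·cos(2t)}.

L{cos(ωt)} = s/(s² + ω²), so L{cos(2t)} = s/(s² + 4). Then L{5·cos(2t)} = 5·s/(s² + 4) = 5s/(s² + 4)

Final answer: 5s/(s² + 4)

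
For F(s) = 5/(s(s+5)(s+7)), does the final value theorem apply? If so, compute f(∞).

Poles of sF(s) = 5/((s+5)(s+7)) are at s = -5 and s = -7, both in the left half-plane. Theorem applies. f(∞) = lim_{s→0} sF(s) = 5/(5·7) = 1/7

Final answer: 1/7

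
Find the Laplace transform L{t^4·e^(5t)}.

L{t^n·e^(at)} = n!/(s-a)^(n+1), so L{t^4·e^(5t)} = 24/(s-5)^5

Final answer: 24/(s-5)^5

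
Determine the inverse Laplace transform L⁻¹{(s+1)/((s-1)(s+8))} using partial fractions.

Using partial fractions, f(t) = (2e^t + 7e^(-8t))/9

Final answer: (2e^t + 7e^(-8t))/9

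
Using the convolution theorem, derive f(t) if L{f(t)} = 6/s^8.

6/s^8 = (6/s)·(1/s^7) = L{6}·L{t^6/720}. By convolution, f(t) = 6*t^6/720 = ∫₀ᵗ 6·τ^6/720 dτ = 6·t^7/5040

Final answer: 6·t^7/5040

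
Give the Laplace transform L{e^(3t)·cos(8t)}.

L{e^(at)·cos(ωt)} = (s-a)/((s-a)² + ω²), so L{e^(3t)·cos(8t)} = (s-3)/((s-3)² + 64)

Final answer: (s-3)/((s-3)² + 64)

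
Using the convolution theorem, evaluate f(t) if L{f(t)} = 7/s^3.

7/s^3 = (7/s)·(1/s^2) = L{7}·L{t}. By convolution, f(t) = 7*t = ∫₀ᵗ 7·τ dτ = 7·t²/2

Final answer: 7·t²/2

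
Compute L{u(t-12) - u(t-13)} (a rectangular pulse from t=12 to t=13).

L{u(t-a)} = e^(-as)/s. L{u(t-12) - u(t-13)} = (e^(-12s) - e^(-13s))/s

Final answer: (e^(-12s) - e^(-13s))/s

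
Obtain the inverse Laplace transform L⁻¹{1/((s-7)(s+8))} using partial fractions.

Decompose: A/(s-7) + B/(s+8). A = 1/15, B = -1/15. f(t) = (e^(7t) - e^(-8t))/15

Final answer: (e^(7t) - e^(-8t))/15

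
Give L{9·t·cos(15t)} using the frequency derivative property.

L{cos(15t)} = s/(s² + 225). Derivative: d/ds[s/(s² + 225)] = [(s² + 225) - s·2s]/(s² + 225)² = (225 - s²)/(s² + 225)². So L{t·cos(15t)} = -F'(s) = (s² - 225)/(s² + 225)². Then L{9·t·cos(15t)} = 9·(s² - 225)/(s² + 225)²

Final answer: 9·(s² - 225)/(s² + 225)²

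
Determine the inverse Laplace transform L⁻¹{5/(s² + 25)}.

L⁻¹{5/(s² + 25)} = sin(5t)

Final answer: sin(5t)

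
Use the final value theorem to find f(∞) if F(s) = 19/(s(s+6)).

f(∞) = lim_{s→0} s·19/(s(s+6)) = lim_{s→0} 19/(s+6) = 19/6 = 19/6

Final answer: 19/6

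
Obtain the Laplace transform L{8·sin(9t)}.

L{sin(ωt)} = ω/(s² + ω²), so L{sin(9t)} = 9/(s² + 81). Then L{8·sin(9t)} = 8·9/(s² + 81) = 72/(s² + 81)

Final answer: 72/(s² + 81)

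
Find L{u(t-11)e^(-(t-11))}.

u(t-a)f(t-a) with f(t)=e^(-t). L{e^(-t)} = 1/(s+1). By time shift: e^(-11s)/(s+1)

Final answer: e^(-11s)/(s+1)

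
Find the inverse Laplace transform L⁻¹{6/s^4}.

L⁻¹{n!/s^(n+1)} = t^n with n=3. So L⁻¹{6/s^4} = t^3

Final answer: t^3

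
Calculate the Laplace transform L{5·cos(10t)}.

L{cos(ωt)} = s/(s² + ω²), so L{cos(10t)} = s/(s² + 100). Then L{5·cos(10t)} = 5·s/(s² + 100) = 5s/(s² + 100)

Final answer: 5s/(s² + 100)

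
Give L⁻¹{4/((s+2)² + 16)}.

Form: b/((s-a)² + b²) → e^(at)sin(bt). With a=-2, b=4

Final answer: e^(-2t)·sin(4t)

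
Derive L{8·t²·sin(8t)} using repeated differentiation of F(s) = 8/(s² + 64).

F(s) = 8/(s² + 64). F'(s) = -16s/(s² + 64)². F''(s) = -16(64 - 3s²)/(s² + 64)³ = (48s² - 1024)/(s² + 64)³. So L{t²·sin(8t)} = (-1)² F''(s) = (48s² - 1024)/(s² + 64)³. Then L{8·t²·sin(8t)} = 8·(48s² - 1024)/(s² + 64)³ = (384s² - 8192)/(s² + 64)³

Final answer: (384s² - 8192)/(s² + 64)³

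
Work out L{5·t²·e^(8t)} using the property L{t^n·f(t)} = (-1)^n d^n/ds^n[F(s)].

L{e^(8t)} = 1/(s-8). d/ds[1/(s-8)] = -1/(s-8)². d²/ds²[1/(s-8)] = 2/(s-8)³. So L{t²·e^(8t)} = (-1)² · 2/(s-8)³ = 2/(s-8)³. Then L{5·t²·e^(8t)} = 5·2/(s-8)³ = 10/(s-8)³

Final answer: 10/(s-8)³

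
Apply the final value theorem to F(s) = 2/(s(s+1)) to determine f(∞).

f(∞) = lim_{s→0} s·2/(s(s+1)) = lim_{s→0} 2/(s+1) = 2/1 = 2

Final answer: 2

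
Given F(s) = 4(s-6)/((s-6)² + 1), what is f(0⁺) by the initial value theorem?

f(0⁺) = lim_{s→∞} sF(s) = lim_{s→∞} 4s(s-6)/((s-6)² + 1) = 4

Final answer: 4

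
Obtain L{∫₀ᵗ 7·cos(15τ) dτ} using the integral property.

L{∫₀ᵗ f(τ)dτ} = F(s)/s with F(s) = 7s/(s² + 225), so the result is (7s/(s² + 225))/s = 7/(s² + 225)

Final answer: 7/(s² + 225)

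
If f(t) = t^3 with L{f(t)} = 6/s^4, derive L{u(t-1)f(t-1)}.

Time shift theorem: L{u(t-a)f(t-a)} = e^(-as)F(s). Here a=1, F(s) = 6/s^4, so L{u(t-1)f(t-1)} = e^(-s)·6/s^4

Final answer: e^(-s)·6/s^4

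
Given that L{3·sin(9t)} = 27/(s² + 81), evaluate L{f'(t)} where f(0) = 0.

L{f'(t)} = s·F(s) - f(0) = s·27/(s² + 81) - 0 = 27s/(s² + 81)

Final answer: 27s/(s² + 81)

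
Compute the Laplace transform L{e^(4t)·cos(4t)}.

L{e^(at)·cos(ωt)} = (s-a)/((s-a)² + ω²), so L{e^(4t)·cos(4t)} = (s-4)/((s-4)² + 16)

Final answer: (s-4)/((s-4)² + 16)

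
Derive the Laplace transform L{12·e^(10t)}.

L{e^(at)} = 1/(s-a), so L{e^(10t)} = 1/(s-10). Then L{12·e^(10t)} = 12/(s-10)

Final answer: 12/(s-10)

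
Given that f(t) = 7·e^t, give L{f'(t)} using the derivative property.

f(0) = 7, F(s) = 7/(s-1). L{f'(t)} = s·F(s) - f(0) = 7s/(s-1) - 7 = (7s - 7(s-1))/(s-1) = 7/(s-1)

Final answer: 7/(s-1)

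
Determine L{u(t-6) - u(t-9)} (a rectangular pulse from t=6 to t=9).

L{u(t-a)} = e^(-as)/s. L{u(t-6) - u(t-9)} = (e^(-6s) - e^(-9s))/s

Final answer: (e^(-6s) - e^(-9s))/s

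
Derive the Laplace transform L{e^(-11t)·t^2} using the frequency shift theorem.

L{e^(at)·t^n} = n!/(s-a)^(n+1), so L{e^(-11t)·t^2} = 2/(s+11)^3

Final answer: 2/(s+11)^3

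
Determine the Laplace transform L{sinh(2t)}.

L{sinh(ωt)} = ω/(s² - ω²), so L{sinh(2t)} = 2/(s² - 4)

Final answer: 2/(s² - 4)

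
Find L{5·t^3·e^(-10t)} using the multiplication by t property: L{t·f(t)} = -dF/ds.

Using L{t^n·e^(at)} = n!/(s-a)^(n+1), L{t^3·e^(-10t)} = 6/(s+10)^4, so L{5·t^3·e^(-10t)} = 5·6/(s+10)^4 = 30/(s+10)^4

Final answer: 30/(s+10)^4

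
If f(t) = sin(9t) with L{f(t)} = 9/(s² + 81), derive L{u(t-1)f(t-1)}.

Time shift theorem: L{u(t-a)f(t-a)} = e^(-as)F(s). Here a=1, F(s) = 9/(s² + 81), so L{u(t-1)f(t-1)} = e^(-s)·9/(s² + 81)

Final answer: e^(-s)·9/(s² + 81)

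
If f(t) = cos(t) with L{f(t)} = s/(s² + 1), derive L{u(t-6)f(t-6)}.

Time shift theorem: L{u(t-a)f(t-a)} = e^(-as)F(s). Here a=6, F(s) = s/(s² + 1), so L{u(t-6)f(t-6)} = e^(-6s)·s/(s² + 1)

Final answer: e^(-6s)·s/(s² + 1)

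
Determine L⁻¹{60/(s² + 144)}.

This is the form c·a/(s² + a²) with a = 12, c = 5. L⁻¹ = 5·sin(12t)

Final answer: 5·sin(12t)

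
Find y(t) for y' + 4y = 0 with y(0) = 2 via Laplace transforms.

L{y'} + 4L{y} = 0. sY - 2 + 4Y = 0. Y(s+4) = 2. Y = 2/(s+4)

Final answer: y(t) = 2e^(-4t)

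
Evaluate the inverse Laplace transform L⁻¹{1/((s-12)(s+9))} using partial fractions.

Decompose: A/(s-12) + B/(s+9). A = 1/21, B = -1/21. f(t) = (e^(12t) - e^(-9t))/21

Final answer: (e^(12t) - e^(-9t))/21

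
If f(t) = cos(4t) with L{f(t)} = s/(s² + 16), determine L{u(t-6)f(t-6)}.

Time shift theorem: L{u(t-a)f(t-a)} = e^(-as)F(s). Here a=6, F(s) = s/(s² + 16), so L{u(t-6)f(t-6)} = e^(-6s)·s/(s² + 16)

Final answer: e^(-6s)·s/(s² + 16)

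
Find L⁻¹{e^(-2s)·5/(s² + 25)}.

L⁻¹{5/(s² + 25)} = sin(5t). By the time shift theorem, L⁻¹{e^(-as)F(s)} = u(t-a)f(t-a) with a=2, so L⁻¹{e^(-2s)·5/(s² + 25)} = u(t-2)·sin(5(t-2))

Final answer: u(t-2)·sin(5(t-2))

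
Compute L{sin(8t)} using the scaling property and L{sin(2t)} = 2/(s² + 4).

Using L{f(at)} = (1/a)F(s/a) with a=4: L{sin(8t)} = (1/4) · 2/((s/4)² + 4) = (1/4) · 2·16/(s² + 64) = 8/(s² + 64)

Final answer: 8/(s² + 64)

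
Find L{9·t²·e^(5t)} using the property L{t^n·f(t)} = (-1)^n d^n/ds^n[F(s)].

L{e^(5t)} = 1/(s-5). d/ds[1/(s-5)] = -1/(s-5)². d²/ds²[1/(s-5)] = 2/(s-5)³. So L{t²·e^(5t)} = (-1)² · 2/(s-5)³ = 2/(s-5)³. Then L{9·t²·e^(5t)} = 9·2/(s-5)³ = 18/(s-5)³

Final answer: 18/(s-5)³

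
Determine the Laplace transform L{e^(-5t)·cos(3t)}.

L{e^(at)·cos(ωt)} = (s-a)/((s-a)² + ω²), so L{e^(-5t)·cos(3t)} = (s+5)/((s+5)² + 9)

Final answer: (s+5)/((s+5)² + 9)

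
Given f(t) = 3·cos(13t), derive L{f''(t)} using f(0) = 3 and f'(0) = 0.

F(s) = 3s/(s² + 169). L{f''(t)} = s²F(s) - sf(0) - f'(0) = 3s³/(s² + 169) - 3s = (3s³ - 3s(s² + 169))/(s² + 169) = -507s/(s² + 169)

Final answer: -507s/(s² + 169)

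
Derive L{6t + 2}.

L{6t + 2} = 6·L{t} + 2·L{1} = 6/s² + 2/s

Final answer: 6/s² + 2/s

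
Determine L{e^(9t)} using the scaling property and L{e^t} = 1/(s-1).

Using L{f(at)} = (1/a)F(s/a) with a=9 and f(t) = e^t: L{e^(9t)} = (1/9) · 1/((s/9)-1) = (1/9) · 9/(s-9) = 1/(s-9)

Final answer: 1/(s-9)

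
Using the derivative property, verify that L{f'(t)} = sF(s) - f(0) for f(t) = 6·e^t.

f'(t) = 6e^t. Direct: L{f'(t)} = 6/(s-1). Property: s·6/(s-1) - 6 = (6s - 6(s-1))/(s-1) = 6/(s-1). ✓

Final answer: 6/(s-1)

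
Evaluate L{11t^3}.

L{t^n} = n!/s^(n+1). So L{11t^3} = 11·3!/s^4 = 66/s^4

Final answer: 66/s^4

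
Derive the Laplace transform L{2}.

L{2} = 2 · L{1} = 2/s

Final answer: 2/s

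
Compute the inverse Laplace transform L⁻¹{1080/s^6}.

L⁻¹{n!/s^(n+1)} = t^n with n=5. So L⁻¹{120/s^6} = t^5, and L⁻¹{1080/s^6} = (1080/120)·t^5 = 9·t^5

Final answer: 9·t^5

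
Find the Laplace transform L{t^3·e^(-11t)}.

L{t^n·e^(at)} = n!/(s-a)^(n+1), so L{t^3·e^(-11t)} = 6/(s+11)^4

Final answer: 6/(s+11)^4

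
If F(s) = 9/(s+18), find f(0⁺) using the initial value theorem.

f(0⁺) = lim_{s→∞} s·9/(s+18) = lim_{s→∞} 9s/(s+18) = 9

Final answer: 9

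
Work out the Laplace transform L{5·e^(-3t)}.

L{e^(at)} = 1/(s-a), so L{e^(-3t)} = 1/(s+3). Then L{5·e^(-3t)} = 5/(s+3)

Final answer: 5/(s+3)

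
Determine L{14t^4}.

L{t^n} = n!/s^(n+1). So L{14t^4} = 14·4!/s^5 = 336/s^5

Final answer: 336/s^5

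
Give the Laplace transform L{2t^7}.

L{2t^7} = 2 · L{t^7} = 2 · 5040/s^8 = 10080/s^8

Final answer: 10080/s^8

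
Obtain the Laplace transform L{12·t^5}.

L{t^n} = n!/s^(n+1), so L{t^5} = 120/s^6. Then L{12·t^5} = 12·120/s^6 = 1440/s^6

Final answer: 1440/s^6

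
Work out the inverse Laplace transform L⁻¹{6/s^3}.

L⁻¹{n!/s^(n+1)} = t^n with n=2. So L⁻¹{2/s^3} = t^2, and L⁻¹{6/s^3} = (6/2)·t^2 = 3·t^2

Final answer: 3·t^2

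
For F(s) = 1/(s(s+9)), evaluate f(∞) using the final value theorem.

f(∞) = lim_{s→0} s·1/(s(s+9)) = lim_{s→0} 1/(s+9) = 1/9 = 1/9

Final answer: 1/9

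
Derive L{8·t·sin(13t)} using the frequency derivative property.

L{sin(13t)} = 13/(s² + 169). By L{t·f(t)} = -F'(s): -d/ds[13/(s² + 169)] = -(13)·(-2s)/(s² + 169)² = 26s/(s² + 169)². Then L{8·t·sin(13t)} = 8·26s/(s² + 169)² = 208s/(s² + 169)²

Final answer: 208s/(s² + 169)²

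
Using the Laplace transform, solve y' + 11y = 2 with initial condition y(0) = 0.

sY + 11Y = 2/s. Y = 2/(s(s+11)). Partial fractions: Y = 2/11/s - 2/11/(s+11)

Final answer: y(t) = 2/11(1 - e^(-11t))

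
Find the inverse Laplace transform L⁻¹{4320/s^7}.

L⁻¹{n!/s^(n+1)} = t^n with n=6. So L⁻¹{720/s^7} = t^6, and L⁻¹{4320/s^7} = (4320/720)·t^6 = 6·t^6

Final answer: 6·t^6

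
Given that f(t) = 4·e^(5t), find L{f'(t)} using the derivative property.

f(0) = 4, F(s) = 4/(s-5). L{f'(t)} = s·F(s) - f(0) = 4s/(s-5) - 4 = (4s - 4(s-5))/(s-5) = 20/(s-5)

Final answer: 20/(s-5)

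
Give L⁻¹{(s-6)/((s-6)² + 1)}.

Using frequency shift: L⁻¹{(s-a)/((s-a)² + b²)} = e^(at)cos(bt). Here a=6, b=1

Final answer: e^(6t)·cos(t)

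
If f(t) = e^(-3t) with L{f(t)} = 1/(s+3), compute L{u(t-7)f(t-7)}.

Time shift theorem: L{u(t-a)f(t-a)} = e^(-as)F(s). Here a=7, F(s) = 1/(s+3), so L{u(t-7)f(t-7)} = e^(-7s)·1/(s+3)

Final answer: e^(-7s)·1/(s+3)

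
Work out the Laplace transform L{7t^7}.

L{7t^7} = 7 · L{t^7} = 7 · 5040/s^8 = 35280/s^8

Final answer: 35280/s^8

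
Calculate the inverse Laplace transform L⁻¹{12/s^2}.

L⁻¹{n!/s^(n+1)} = t^n with n=1. So L⁻¹{1/s^2} = t, and L⁻¹{12/s^2} = (12/1)·t = 12·t

Final answer: 12·t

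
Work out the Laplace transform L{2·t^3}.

L{t^n} = n!/s^(n+1), so L{t^3} = 6/s^4. Then L{2·t^3} = 2·6/s^4 = 12/s^4

Final answer: 12/s^4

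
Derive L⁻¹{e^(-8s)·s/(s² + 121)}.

L⁻¹{s/(s² + 121)} = cos(11t). By the time shift theorem, L⁻¹{e^(-as)F(s)} = u(t-a)f(t-a) with a=8, so L⁻¹{e^(-8s)·s/(s² + 121)} = u(t-8)·cos(11(t-8))

Final answer: u(t-8)·cos(11(t-8))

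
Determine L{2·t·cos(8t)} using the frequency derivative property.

L{cos(8t)} = s/(s² + 64). Derivative: d/ds[s/(s² + 64)] = [(s² + 64) - s·2s]/(s² + 64)² = (64 - s²)/(s² + 64)². So L{t·cos(8t)} = -F'(s) = (s² - 64)/(s² + 64)². Then L{2·t·cos(8t)} = 2·(s² - 64)/(s² + 64)²

Final answer: 2·(s² - 64)/(s² + 64)²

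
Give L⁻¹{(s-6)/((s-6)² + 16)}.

Using frequency shift: L⁻¹{(s-a)/((s-a)² + b²)} = e^(at)cos(bt). Here a=6, b=4

Final answer: e^(6t)·cos(4t)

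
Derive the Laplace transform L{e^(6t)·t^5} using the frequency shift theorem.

L{e^(at)·t^n} = n!/(s-a)^(n+1), so L{e^(6t)·t^5} = 120/(s-6)^6

Final answer: 120/(s-6)^6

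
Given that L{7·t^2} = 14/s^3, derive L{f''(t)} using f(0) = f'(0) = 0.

L{f''(t)} = s²F(s) - sf(0) - f'(0) = s²·14/s^3 - 0 - 0 = 14/s

Final answer: 14/s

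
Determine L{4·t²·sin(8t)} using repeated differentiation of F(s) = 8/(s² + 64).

F(s) = 8/(s² + 64). F'(s) = -16s/(s² + 64)². F''(s) = -16(64 - 3s²)/(s² + 64)³ = (48s² - 1024)/(s² + 64)³. So L{t²·sin(8t)} = (-1)² F''(s) = (48s² - 1024)/(s² + 64)³. Then L{4·t²·sin(8t)} = 4·(48s² - 1024)/(s² + 64)³ = (192s² - 4096)/(s² + 64)³

Final answer: (192s² - 4096)/(s² + 64)³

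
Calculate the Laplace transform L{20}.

L{20} = 20 · L{1} = 20/s

Final answer: 20/s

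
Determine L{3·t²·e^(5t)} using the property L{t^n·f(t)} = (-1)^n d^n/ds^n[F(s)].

L{e^(5t)} = 1/(s-5). d/ds[1/(s-5)] = -1/(s-5)². d²/ds²[1/(s-5)] = 2/(s-5)³. So L{t²·e^(5t)} = (-1)² · 2/(s-5)³ = 2/(s-5)³. Then L{3·t²·e^(5t)} = 3·2/(s-5)³ = 6/(s-5)³

Final answer: 6/(s-5)³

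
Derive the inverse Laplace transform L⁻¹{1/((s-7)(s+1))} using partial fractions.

Decompose: A/(s-7) + B/(s+1). A = 1/8, B = -1/8. f(t) = (e^(7t) - e^(-t))/8

Final answer: (e^(7t) - e^(-t))/8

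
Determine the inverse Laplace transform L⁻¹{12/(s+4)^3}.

L⁻¹{n!/(s-a)^(n+1)} = t^n·e^(at) with n=2, a=-4. So L⁻¹{2/(s+4)^3} = t^2·e^(-4t), and L⁻¹{12/(s+4)^3} = (12/2)·t^2·e^(-4t) = 6·t^2·e^(-4t)

Final answer: 6·t^2·e^(-4t)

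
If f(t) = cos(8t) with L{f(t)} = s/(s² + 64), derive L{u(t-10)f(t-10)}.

Time shift theorem: L{u(t-a)f(t-a)} = e^(-as)F(s). Here a=10, F(s) = s/(s² + 64), so L{u(t-10)f(t-10)} = e^(-10s)·s/(s² + 64)

Final answer: e^(-10s)·s/(s² + 64)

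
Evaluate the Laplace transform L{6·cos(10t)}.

L{cos(ωt)} = s/(s² + ω²), so L{cos(10t)} = s/(s² + 100). Then L{6·cos(10t)} = 6·s/(s² + 100) = 6s/(s² + 100)

Final answer: 6s/(s² + 100)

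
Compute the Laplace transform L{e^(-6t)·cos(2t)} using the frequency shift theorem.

Frequency shift: L{e^(at)f(t)} = F(s-a). L{e^(-6t)·cos(2t)} = (s+6)/((s+6)² + 4)

Final answer: (s+6)/((s+6)² + 4)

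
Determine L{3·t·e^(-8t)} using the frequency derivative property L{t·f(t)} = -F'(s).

L{e^(-8t)} = 1/(s+8). By frequency derivative: L{t·e^(-8t)} = -d/ds[1/(s+8)] = -(-1)/(s+8)² = 1/(s+8)². Then L{3·t·e^(-8t)} = 3·1/(s+8)² = 3/(s+8)²

Final answer: 3/(s+8)²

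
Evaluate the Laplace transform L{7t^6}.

L{7t^6} = 7 · L{t^6} = 7 · 720/s^7 = 5040/s^7

Final answer: 5040/s^7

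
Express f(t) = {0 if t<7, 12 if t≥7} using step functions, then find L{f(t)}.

f(t) = 12·u(t-7). L{u(t-7)} = e^(-7s)/s, so L{f(t)} = 12·e^(-7s)/s

Final answer: 12·e^(-7s)/s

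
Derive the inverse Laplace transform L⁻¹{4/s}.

L⁻¹{c/s} = c, so L⁻¹{4/s} = 4

Final answer: 4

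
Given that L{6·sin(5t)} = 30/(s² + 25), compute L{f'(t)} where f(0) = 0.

L{f'(t)} = s·F(s) - f(0) = s·30/(s² + 25) - 0 = 30s/(s² + 25)

Final answer: 30s/(s² + 25)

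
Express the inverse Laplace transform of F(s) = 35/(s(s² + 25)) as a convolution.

35/(s(s² + 25)) = (1/s)·(35/(s² + 25)) = L{1}·L{7·sin(5t)}. So f(t) = 1*(7·sin(5t)) = ∫₀ᵗ 7·sin(5τ) dτ

Final answer: ∫₀ᵗ 7·sin(5τ) dτ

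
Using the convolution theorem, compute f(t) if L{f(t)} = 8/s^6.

8/s^6 = (8/s)·(1/s^5) = L{8}·L{t^4/24}. By convolution, f(t) = 8*t^4/24 = ∫₀ᵗ 8·τ^4/24 dτ = 8·t^5/120

Final answer: 8·t^5/120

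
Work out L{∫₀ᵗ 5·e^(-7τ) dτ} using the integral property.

L{∫₀ᵗ f(τ)dτ} = F(s)/s with F(s) = 5/(s+7), so L{∫₀ᵗ 5·e^(-7τ) dτ} = 5/(s(s+7))

Final answer: 5/(s(s+7))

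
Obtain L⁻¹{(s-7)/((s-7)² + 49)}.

Using frequency shift: L⁻¹{(s-a)/((s-a)² + b²)} = e^(at)cos(bt). Here a=7, b=7

Final answer: e^(7t)·cos(7t)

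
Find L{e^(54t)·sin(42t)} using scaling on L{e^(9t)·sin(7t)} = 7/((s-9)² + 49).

Scaling with a=6: L{e^(54t)·sin(42t)} = (1/6) · 7/((s/6-9)² + 49). Simplifying: 42/((s-54)² + 1764)

Final answer: 42/((s-54)² + 1764)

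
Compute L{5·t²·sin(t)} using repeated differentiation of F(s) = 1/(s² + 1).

F(s) = 1/(s² + 1). F'(s) = -2s/(s² + 1)². F''(s) = -2(1 - 3s²)/(s² + 1)³ = (6s² - 2)/(s² + 1)³. So L{t²·sin(t)} = (-1)² F''(s) = (6s² - 2)/(s² + 1)³. Then L{5·t²·sin(t)} = 5·(6s² - 2)/(s² + 1)³ = (30s² - 10)/(s² + 1)³

Final answer: (30s² - 10)/(s² + 1)³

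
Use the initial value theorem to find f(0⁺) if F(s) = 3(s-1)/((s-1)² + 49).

f(0⁺) = lim_{s→∞} sF(s) = lim_{s→∞} 3s(s-1)/((s-1)² + 49) = 3

Final answer: 3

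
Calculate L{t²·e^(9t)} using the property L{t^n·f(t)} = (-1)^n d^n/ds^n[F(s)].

L{e^(9t)} = 1/(s-9). d/ds[1/(s-9)] = -1/(s-9)². d²/ds²[1/(s-9)] = 2/(s-9)³. So L{t²·e^(9t)} = (-1)² · 2/(s-9)³ = 2/(s-9)³

Final answer: 2/(s-9)³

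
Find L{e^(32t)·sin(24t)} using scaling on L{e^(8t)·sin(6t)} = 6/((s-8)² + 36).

Scaling with a=4: L{e^(32t)·sin(24t)} = (1/4) · 6/((s/4-8)² + 36). Simplifying: 24/((s-32)² + 576)

Final answer: 24/((s-32)² + 576)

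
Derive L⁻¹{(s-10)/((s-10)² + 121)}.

Using frequency shift: L⁻¹{(s-a)/((s-a)² + b²)} = e^(at)cos(bt). Here a=10, b=11

Final answer: e^(10t)·cos(11t)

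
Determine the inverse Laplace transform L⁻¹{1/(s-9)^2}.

L⁻¹{n!/(s-a)^(n+1)} = t^n·e^(at), so L⁻¹{1/(s-9)^2} = t·e^(9t)

Final answer: t·e^(9t)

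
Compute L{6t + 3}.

L{6t + 3} = 6·L{t} + 3·L{1} = 6/s² + 3/s

Final answer: 6/s² + 3/s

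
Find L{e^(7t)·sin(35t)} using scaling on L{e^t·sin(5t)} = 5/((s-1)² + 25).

Scaling with a=7: L{e^(7t)·sin(35t)} = (1/7) · 5/((s/7-1)² + 25). Simplifying: 35/((s-7)² + 1225)

Final answer: 35/((s-7)² + 1225)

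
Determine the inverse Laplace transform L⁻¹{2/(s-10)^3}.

L⁻¹{n!/(s-a)^(n+1)} = t^n·e^(at), so L⁻¹{2/(s-10)^3} = t^2·e^(10t)

Final answer: t^2·e^(10t)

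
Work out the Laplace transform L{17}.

L{17} = 17 · L{1} = 17/s

Final answer: 17/s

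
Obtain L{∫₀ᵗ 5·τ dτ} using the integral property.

L{∫₀ᵗ f(τ)dτ} = F(s)/s with f(t) = 5t. F(s) = 5/s^2, so L{∫₀ᵗ 5·τ dτ} = (5/s^2)/s = 5/s^3. (Check: ∫₀ᵗ 5·τ dτ = 5t^2/2.)

Final answer: 5/s^3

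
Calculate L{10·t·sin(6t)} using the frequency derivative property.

L{sin(6t)} = 6/(s² + 36). By L{t·f(t)} = -F'(s): -d/ds[6/(s² + 36)] = -(6)·(-2s)/(s² + 36)² = 12s/(s² + 36)². Then L{10·t·sin(6t)} = 10·12s/(s² + 36)² = 120s/(s² + 36)²

Final answer: 120s/(s² + 36)²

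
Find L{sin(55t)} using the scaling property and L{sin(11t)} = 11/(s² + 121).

Using L{f(at)} = (1/a)F(s/a) with a=5: L{sin(55t)} = (1/5) · 11/((s/5)² + 121) = (1/5) · 11·25/(s² + 3025) = 55/(s² + 3025)

Final answer: 55/(s² + 3025)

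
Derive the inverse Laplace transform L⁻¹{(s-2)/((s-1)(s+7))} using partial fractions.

Using partial fractions, f(t) = (-e^t + 9e^(-7t))/8

Final answer: (-e^t + 9e^(-7t))/8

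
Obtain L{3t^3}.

L{t^n} = n!/s^(n+1). So L{3t^3} = 3·3!/s^4 = 18/s^4

Final answer: 18/s^4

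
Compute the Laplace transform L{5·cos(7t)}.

L{cos(ωt)} = s/(s² + ω²), so L{cos(7t)} = s/(s² + 49). Then L{5·cos(7t)} = 5·s/(s² + 49) = 5s/(s² + 49)

Final answer: 5s/(s² + 49)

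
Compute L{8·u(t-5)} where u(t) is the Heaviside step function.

L{u(t-a)} = e^(-as)/s. Here a=5, so L{u(t-5)} = e^(-5s)/s, and L{8·u(t-5)} = 8·e^(-5s)/s

Final answer: 8·e^(-5s)/s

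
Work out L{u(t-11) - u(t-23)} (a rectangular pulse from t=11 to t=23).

L{u(t-a)} = e^(-as)/s. L{u(t-11) - u(t-23)} = (e^(-11s) - e^(-23s))/s

Final answer: (e^(-11s) - e^(-23s))/s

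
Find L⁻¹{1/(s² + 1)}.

This is the form c·a/(s² + a²) with a = 1. L⁻¹ = sin(t)

Final answer: sin(t)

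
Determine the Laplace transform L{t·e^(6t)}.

L{t^n·e^(at)} = n!/(s-a)^(n+1), so L{t·e^(6t)} = 1/(s-6)^2

Final answer: 1/(s-6)^2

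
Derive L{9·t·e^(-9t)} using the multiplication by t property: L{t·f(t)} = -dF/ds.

Using L{t^n·e^(at)} = n!/(s-a)^(n+1), L{t·e^(-9t)} = 1/(s+9)^2, so L{9·t·e^(-9t)} = 9·1/(s+9)^2 = 9/(s+9)^2

Final answer: 9/(s+9)^2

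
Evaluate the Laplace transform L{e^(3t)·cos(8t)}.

L{e^(at)·cos(ωt)} = (s-a)/((s-a)² + ω²), so L{e^(3t)·cos(8t)} = (s-3)/((s-3)² + 64)

Final answer: (s-3)/((s-3)² + 64)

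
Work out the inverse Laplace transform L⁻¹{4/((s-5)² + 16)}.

Using frequency shift, L⁻¹{4/((s-5)² + 16)} = e^(5t)·sin(4t)

Final answer: e^(5t)·sin(4t)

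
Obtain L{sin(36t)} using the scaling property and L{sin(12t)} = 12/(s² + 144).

Using L{f(at)} = (1/a)F(s/a) with a=3: L{sin(36t)} = (1/3) · 12/((s/3)² + 144) = (1/3) · 12·9/(s² + 1296) = 36/(s² + 1296)

Final answer: 36/(s² + 1296)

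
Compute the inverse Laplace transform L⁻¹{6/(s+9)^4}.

L⁻¹{n!/(s-a)^(n+1)} = t^n·e^(at), so L⁻¹{6/(s+9)^4} = t^3·e^(-9t)

Final answer: t^3·e^(-9t)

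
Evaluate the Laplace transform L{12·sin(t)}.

L{sin(ωt)} = ω/(s² + ω²), so L{sin(t)} = 1/(s² + 1). Then L{12·sin(t)} = 12·1/(s² + 1) = 12/(s² + 1)

Final answer: 12/(s² + 1)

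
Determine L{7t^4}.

L{t^n} = n!/s^(n+1). So L{7t^4} = 7·4!/s^5 = 168/s^5

Final answer: 168/s^5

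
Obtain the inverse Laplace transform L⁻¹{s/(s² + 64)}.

L⁻¹{s/(s² + 64)} = cos(8t)

Final answer: cos(8t)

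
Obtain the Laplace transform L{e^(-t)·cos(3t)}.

L{e^(at)·cos(ωt)} = (s-a)/((s-a)² + ω²), so L{e^(-t)·cos(3t)} = (s+1)/((s+1)² + 9)

Final answer: (s+1)/((s+1)² + 9)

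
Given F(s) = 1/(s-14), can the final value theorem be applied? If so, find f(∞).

sF(s) = s/(s-14) has a pole at s = 14 in the right half-plane. Theorem does NOT apply (unstable system; f(t) = e^(14t) grows without bound).

Final answer: Not applicable (unstable)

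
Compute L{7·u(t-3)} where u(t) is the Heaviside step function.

L{u(t-a)} = e^(-as)/s. Here a=3, so L{u(t-3)} = e^(-3s)/s, and L{7·u(t-3)} = 7·e^(-3s)/s

Final answer: 7·e^(-3s)/s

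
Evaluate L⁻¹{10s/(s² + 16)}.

This is the form c·s/(s² + a²) with a = 4, c = 10. L⁻¹ = 10·cos(4t)

Final answer: 10·cos(4t)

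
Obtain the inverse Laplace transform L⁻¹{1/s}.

L⁻¹{c/s} = c, so L⁻¹{1/s} = 1

Final answer: 1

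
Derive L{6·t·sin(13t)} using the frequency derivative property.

L{sin(13t)} = 13/(s² + 169). By L{t·f(t)} = -F'(s): -d/ds[13/(s² + 169)] = -(13)·(-2s)/(s² + 169)² = 26s/(s² + 169)². Then L{6·t·sin(13t)} = 6·26s/(s² + 169)² = 156s/(s² + 169)²

Final answer: 156s/(s² + 169)²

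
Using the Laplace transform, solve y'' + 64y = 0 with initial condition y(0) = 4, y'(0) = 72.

L{y''} + 64L{y} = 0. s²Y - 4s - 72 + 64Y = 0. Y(s² + 64) = 4s + 72. Y = (4s + 72)/(s² + 64). Inverting: y(t) = 4cos(8t) + 9sin(8t)

Final answer: y(t) = 4cos(8t) + 9sin(8t)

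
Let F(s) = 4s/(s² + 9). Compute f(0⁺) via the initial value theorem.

f(0⁺) = lim_{s→∞} s·4s/(s² + 9) = lim_{s→∞} 4s²/(s² + 9) = 4

Final answer: 4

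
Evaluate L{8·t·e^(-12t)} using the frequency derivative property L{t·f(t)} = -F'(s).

L{e^(-12t)} = 1/(s+12). By frequency derivative: L{t·e^(-12t)} = -d/ds[1/(s+12)] = -(-1)/(s+12)² = 1/(s+12)². Then L{8·t·e^(-12t)} = 8·1/(s+12)² = 8/(s+12)²

Final answer: 8/(s+12)²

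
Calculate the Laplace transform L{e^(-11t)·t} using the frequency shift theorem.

L{e^(at)·t^n} = n!/(s-a)^(n+1), so L{e^(-11t)·t} = 1/(s+11)^2

Final answer: 1/(s+11)^2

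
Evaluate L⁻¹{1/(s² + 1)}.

This is the form c·a/(s² + a²) with a = 1. L⁻¹ = sin(t)

Final answer: sin(t)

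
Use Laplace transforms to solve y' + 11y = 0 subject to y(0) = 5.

L{y'} + 11L{y} = 0. sY - 5 + 11Y = 0. Y(s+11) = 5. Y = 5/(s+11)

Final answer: y(t) = 5e^(-11t)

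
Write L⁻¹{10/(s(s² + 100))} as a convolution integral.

10/(s(s² + 100)) = (1/s)·(10/(s² + 100)) = L{1}·L{sin(10t)}. So f(t) = 1*(sin(10t)) = ∫₀ᵗ sin(10τ) dτ

Final answer: ∫₀ᵗ sin(10τ) dτ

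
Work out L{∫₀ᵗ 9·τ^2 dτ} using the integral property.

L{∫₀ᵗ f(τ)dτ} = F(s)/s with f(t) = 9t^2. F(s) = 18/s^3, so L{∫₀ᵗ 9·τ^2 dτ} = (18/s^3)/s = 18/s^4. (Check: ∫₀ᵗ 9·τ^2 dτ = 9t^3/3.)

Final answer: 18/s^4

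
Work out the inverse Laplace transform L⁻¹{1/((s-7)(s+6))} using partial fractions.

Decompose: A/(s-7) + B/(s+6). A = 1/13, B = -1/13. f(t) = (e^(7t) - e^(-6t))/13

Final answer: (e^(7t) - e^(-6t))/13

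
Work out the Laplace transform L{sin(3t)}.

L{sin(ωt)} = ω/(s² + ω²), so L{sin(3t)} = 3/(s² + 9)

Final answer: 3/(s² + 9)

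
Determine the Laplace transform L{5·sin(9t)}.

L{sin(ωt)} = ω/(s² + ω²), so L{sin(9t)} = 9/(s² + 81). Then L{5·sin(9t)} = 5·9/(s² + 81) = 45/(s² + 81)

Final answer: 45/(s² + 81)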